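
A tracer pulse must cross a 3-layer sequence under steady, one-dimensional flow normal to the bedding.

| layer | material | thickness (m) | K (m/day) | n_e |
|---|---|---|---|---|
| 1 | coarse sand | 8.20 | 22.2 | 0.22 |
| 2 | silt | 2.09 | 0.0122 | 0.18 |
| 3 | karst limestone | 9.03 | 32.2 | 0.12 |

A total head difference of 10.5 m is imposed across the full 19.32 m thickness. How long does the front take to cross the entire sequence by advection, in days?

53.5

With flow normal to the layers, continuity requires the same specific discharge q through every layer.
Σ(b_i/K_i) = 8.20/22.2 + 2.09/0.0122 + 9.03/32.2 = 172.0 d.
q = Δh / Σ(b_i/K_i) = 10.5 / 172.0 = 0.06106 m/day.
In each layer the seepage velocity is v_i = q/n_i, so the layer transit time is t_i = b_i·n_i / q:
  layer 1 (coarse sand): t_1 = 8.20 × 0.22 / 0.06106 = 29.54 d
  layer 2 (silt): t_2 = 2.09 × 0.18 / 0.06106 = 6.161 d
  layer 3 (karst limestone): t_3 = 9.03 × 0.12 / 0.06106 = 17.75 d
Total t = Σ t_i = 53.45 days.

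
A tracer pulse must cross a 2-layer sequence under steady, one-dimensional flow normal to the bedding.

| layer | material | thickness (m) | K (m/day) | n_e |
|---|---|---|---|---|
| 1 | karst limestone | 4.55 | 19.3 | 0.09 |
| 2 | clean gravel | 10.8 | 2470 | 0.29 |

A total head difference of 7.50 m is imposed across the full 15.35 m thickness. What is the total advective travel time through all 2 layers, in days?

0.113

With flow normal to the layers, continuity requires the same specific discharge q through every layer.
Σ(b_i/K_i) = 4.55/19.3 + 10.8/2470 = 0.2401 d.
q = Δh / Σ(b_i/K_i) = 7.50 / 0.2401 = 31.23 m/day.
In each layer the seepage velocity is v_i = q/n_i, so the layer transit time is t_i = b_i·n_i / q:
  layer 1 (karst limestone): t_1 = 4.55 × 0.09 / 31.23 = 0.01311 d
  layer 2 (clean gravel): t_2 = 10.8 × 0.29 / 31.23 = 0.1003 d
Total t = Σ t_i = 0.1134 days.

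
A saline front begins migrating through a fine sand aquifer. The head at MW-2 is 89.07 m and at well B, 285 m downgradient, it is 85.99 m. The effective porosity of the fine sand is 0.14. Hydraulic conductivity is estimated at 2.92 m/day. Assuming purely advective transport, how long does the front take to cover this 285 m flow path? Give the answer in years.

3.46

Hydraulic gradient i = (89.07 − 85.99) / 285 = 3.08 / 285 = 0.01081.
Darcy flux q = K · i = 2.920 × 0.01081 = 0.03156 m/day.
Seepage velocity v = q / n_e = 0.03156 / 0.14 = 0.2254 m/day.
Travel time t = L / v = 285 / 0.2254 = 1264 days = 3.462 years.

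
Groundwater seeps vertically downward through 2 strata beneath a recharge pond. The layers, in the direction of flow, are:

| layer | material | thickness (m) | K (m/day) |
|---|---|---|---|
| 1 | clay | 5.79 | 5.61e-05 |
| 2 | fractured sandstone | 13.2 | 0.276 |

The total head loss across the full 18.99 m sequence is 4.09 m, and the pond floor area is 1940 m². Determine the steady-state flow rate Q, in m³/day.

Flow is perpendicular to layering, so the layers act in series and the equivalent K is the thickness-weighted harmonic mean.
Total thickness L = 5.79 + 13.2 = 18.99 m.
Σ(b_i/K_i) = 5.79/5.61e-05 + 13.2/0.276 = 1.033e+05 d.
K_eq = L / Σ(b_i/K_i) = 18.99 / 1.033e+05 = 0.0001839 m/day.
Q = K_eq · A · (Δh/L) = 0.0001839 × 1940 × (4.09/18.99) = 0.07684 m³/day.

0.0768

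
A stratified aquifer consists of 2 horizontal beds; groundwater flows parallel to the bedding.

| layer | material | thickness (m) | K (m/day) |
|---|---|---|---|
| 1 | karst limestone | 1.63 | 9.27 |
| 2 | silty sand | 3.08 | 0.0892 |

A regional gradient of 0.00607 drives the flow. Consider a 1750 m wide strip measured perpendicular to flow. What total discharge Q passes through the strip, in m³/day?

Flow is parallel to layering, so each bed carries its own Darcy discharge and the transmissivities add.
Σ(K_i·b_i) = 9.27×1.63 + 0.0892×3.08 = 15.38 m²/day.
Hydraulic gradient i = 0.00607.
Q = Σ(K_i·b_i) · W · i = 15.38 × 1750 × 0.006070 = 163.4 m³/day.

163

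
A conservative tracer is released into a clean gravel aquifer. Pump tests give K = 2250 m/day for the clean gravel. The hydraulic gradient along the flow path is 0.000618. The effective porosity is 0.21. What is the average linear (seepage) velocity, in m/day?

Hydraulic gradient i = 0.000618.
Darcy flux q = K · i = 2250 × 0.0006180 = 1.390 m/day.
Seepage velocity v = q / n_e = 1.390 / 0.21 = 6.621 m/day.

6.62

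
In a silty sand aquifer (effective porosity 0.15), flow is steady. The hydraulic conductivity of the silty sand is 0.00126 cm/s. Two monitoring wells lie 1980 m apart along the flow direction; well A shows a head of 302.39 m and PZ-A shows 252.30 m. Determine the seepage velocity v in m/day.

0.184

Convert K: 0.00126 cm/s × 864 = 1.089 m/day.
Hydraulic gradient i = (302.39 − 252.30) / 1980 = 50.09 / 1980 = 0.02530.
Darcy flux q = K · i = 1.089 × 0.02530 = 0.02754 m/day.
Seepage velocity v = q / n_e = 0.02754 / 0.15 = 0.1836 m/day.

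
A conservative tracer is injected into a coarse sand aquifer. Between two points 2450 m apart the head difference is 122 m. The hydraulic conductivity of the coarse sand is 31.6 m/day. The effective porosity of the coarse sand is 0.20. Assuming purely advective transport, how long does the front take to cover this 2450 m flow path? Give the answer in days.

Hydraulic gradient i = Δh / L = 122 / 2450 = 0.04980.
Darcy flux q = K · i = 31.60 × 0.04980 = 1.574 m/day.
Seepage velocity v = q / n_e = 1.574 / 0.20 = 7.868 m/day.
Travel time t = L / v = 2450 / 7.868 = 311.4 days.

311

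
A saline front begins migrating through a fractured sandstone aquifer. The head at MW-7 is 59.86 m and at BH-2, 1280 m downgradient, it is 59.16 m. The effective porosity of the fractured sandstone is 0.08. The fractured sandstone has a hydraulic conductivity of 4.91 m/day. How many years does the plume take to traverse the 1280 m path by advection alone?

Hydraulic gradient i = (59.86 − 59.16) / 1280 = 0.7 / 1280 = 0.0005469.
Darcy flux q = K · i = 4.910 × 0.0005469 = 0.002685 m/day.
Seepage velocity v = q / n_e = 0.002685 / 0.08 = 0.03356 m/day.
Travel time t = L / v = 1280 / 0.03356 = 38136 days = 104.4 years.

104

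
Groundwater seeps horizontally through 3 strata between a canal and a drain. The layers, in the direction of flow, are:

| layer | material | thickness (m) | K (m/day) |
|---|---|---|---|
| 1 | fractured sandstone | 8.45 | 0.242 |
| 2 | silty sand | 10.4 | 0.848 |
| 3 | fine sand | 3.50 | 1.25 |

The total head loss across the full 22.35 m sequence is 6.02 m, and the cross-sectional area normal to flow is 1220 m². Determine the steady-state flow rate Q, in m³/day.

147

Flow is perpendicular to layering, so the layers act in series and the equivalent K is the thickness-weighted harmonic mean.
Total thickness L = 8.45 + 10.4 + 3.50 = 22.35 m.
Σ(b_i/K_i) = 8.45/0.242 + 10.4/0.848 + 3.50/1.25 = 49.98 d.
K_eq = L / Σ(b_i/K_i) = 22.35 / 49.98 = 0.4472 m/day.
Q = K_eq · A · (Δh/L) = 0.4472 × 1220 × (6.02/22.35) = 146.9 m³/day.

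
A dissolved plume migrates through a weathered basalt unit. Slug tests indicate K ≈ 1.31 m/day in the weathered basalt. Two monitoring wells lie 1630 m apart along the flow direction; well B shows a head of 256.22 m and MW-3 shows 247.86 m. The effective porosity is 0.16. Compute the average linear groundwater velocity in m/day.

Hydraulic gradient i = (256.22 − 247.86) / 1630 = 8.36 / 1630 = 0.005129.
Darcy flux q = K · i = 1.310 × 0.005129 = 0.006719 m/day.
Seepage velocity v = q / n_e = 0.006719 / 0.16 = 0.04199 m/day.

0.0420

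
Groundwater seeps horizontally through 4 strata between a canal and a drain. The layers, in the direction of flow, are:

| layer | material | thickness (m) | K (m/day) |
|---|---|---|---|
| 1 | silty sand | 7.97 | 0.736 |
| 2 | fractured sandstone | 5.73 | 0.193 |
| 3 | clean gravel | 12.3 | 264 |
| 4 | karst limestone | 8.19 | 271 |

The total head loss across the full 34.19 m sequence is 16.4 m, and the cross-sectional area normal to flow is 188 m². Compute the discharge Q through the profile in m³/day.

Flow is perpendicular to layering, so the layers act in series and the equivalent K is the thickness-weighted harmonic mean.
Total thickness L = 7.97 + 5.73 + 12.3 + 8.19 = 34.19 m.
Σ(b_i/K_i) = 7.97/0.736 + 5.73/0.193 + 12.3/264 + 8.19/271 = 40.59 d.
K_eq = L / Σ(b_i/K_i) = 34.19 / 40.59 = 0.8422 m/day.
Q = K_eq · A · (Δh/L) = 0.8422 × 188 × (16.4/34.19) = 75.95 m³/day.

76.0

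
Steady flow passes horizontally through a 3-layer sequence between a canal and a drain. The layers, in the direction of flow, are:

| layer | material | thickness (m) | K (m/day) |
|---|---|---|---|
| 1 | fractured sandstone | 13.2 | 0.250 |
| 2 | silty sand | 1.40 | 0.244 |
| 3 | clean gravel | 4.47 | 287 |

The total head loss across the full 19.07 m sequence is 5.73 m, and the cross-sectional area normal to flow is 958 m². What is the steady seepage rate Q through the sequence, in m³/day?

Flow is perpendicular to layering, so the layers act in series and the equivalent K is the thickness-weighted harmonic mean.
Total thickness L = 13.2 + 1.40 + 4.47 = 19.07 m.
Σ(b_i/K_i) = 13.2/0.250 + 1.40/0.244 + 4.47/287 = 58.55 d.
K_eq = L / Σ(b_i/K_i) = 19.07 / 58.55 = 0.3257 m/day.
Q = K_eq · A · (Δh/L) = 0.3257 × 958 × (5.73/19.07) = 93.75 m³/day.

93.7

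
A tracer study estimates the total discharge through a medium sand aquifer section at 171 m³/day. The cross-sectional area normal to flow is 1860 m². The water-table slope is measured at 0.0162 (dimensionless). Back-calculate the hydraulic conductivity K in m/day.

5.68

Hydraulic gradient i = 0.0162.
From Q = K·A·i, K = Q / (A·i) = 171 / (1860 × 0.01620) = 5.675 m/day.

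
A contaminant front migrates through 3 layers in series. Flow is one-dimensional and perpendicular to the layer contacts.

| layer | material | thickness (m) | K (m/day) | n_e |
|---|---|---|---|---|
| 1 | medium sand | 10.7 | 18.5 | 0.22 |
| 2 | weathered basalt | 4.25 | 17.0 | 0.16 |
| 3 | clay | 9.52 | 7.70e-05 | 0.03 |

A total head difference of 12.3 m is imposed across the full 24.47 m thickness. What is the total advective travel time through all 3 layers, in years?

91.4

With flow normal to the layers, continuity requires the same specific discharge q through every layer.
Σ(b_i/K_i) = 10.7/18.5 + 4.25/17.0 + 9.52/7.70e-05 = 1.236e+05 d.
q = Δh / Σ(b_i/K_i) = 12.3 / 1.236e+05 = 9.948e-05 m/day.
In each layer the seepage velocity is v_i = q/n_i, so the layer transit time is t_i = b_i·n_i / q:
  layer 1 (medium sand): t_1 = 10.7 × 0.22 / 9.948e-05 = 23662 d
  layer 2 (weathered basalt): t_2 = 4.25 × 0.16 / 9.948e-05 = 6835 d
  layer 3 (clay): t_3 = 9.52 × 0.03 / 9.948e-05 = 2871 d
Total t = Σ t_i = 33368 days = 91.36 years.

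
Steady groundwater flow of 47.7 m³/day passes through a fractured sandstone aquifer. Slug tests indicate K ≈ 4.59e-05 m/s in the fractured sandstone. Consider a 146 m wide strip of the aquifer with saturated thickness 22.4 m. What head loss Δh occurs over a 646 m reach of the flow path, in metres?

Convert K: 4.59e-05 m/s × 86400 = 3.966 m/day.
Cross-sectional area A = 146 × 22.4 = 3270 m².
From Q = K·A·i, i = Q / (K·A) = 47.7 / (3.966 × 3270) = 0.003678.
Head loss Δh = i · L = 0.003678 × 646 = 2.376 m.

2.38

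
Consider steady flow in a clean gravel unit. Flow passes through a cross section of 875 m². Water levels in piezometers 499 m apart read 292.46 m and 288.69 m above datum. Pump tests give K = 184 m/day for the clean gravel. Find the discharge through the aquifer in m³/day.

Hydraulic gradient i = (292.46 − 288.69) / 499 = 3.77 / 499 = 0.007555.
Darcy's law: Q = K · A · i = 184.0 × 875.0 × 0.007555 = 1216 m³/day.

1220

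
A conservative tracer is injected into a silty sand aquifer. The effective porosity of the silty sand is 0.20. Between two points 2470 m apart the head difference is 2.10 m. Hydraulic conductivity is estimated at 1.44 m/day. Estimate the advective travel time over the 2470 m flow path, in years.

Hydraulic gradient i = Δh / L = 2.10 / 2470 = 0.0008502.
Darcy flux q = K · i = 1.440 × 0.0008502 = 0.001224 m/day.
Seepage velocity v = q / n_e = 0.001224 / 0.20 = 0.006121 m/day.
Travel time t = L / v = 2470 / 0.006121 = 4.035e+05 days = 1105 years.

1100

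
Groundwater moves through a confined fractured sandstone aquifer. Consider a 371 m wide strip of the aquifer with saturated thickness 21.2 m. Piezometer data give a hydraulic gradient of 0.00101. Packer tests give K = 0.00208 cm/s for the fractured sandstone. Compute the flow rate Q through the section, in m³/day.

14.3

Convert K: 0.00208 cm/s × 864 = 1.797 m/day.
Cross-sectional area A = 371 × 21.2 = 7865 m².
Hydraulic gradient i = 0.00101.
Darcy's law: Q = K · A · i = 1.797 × 7865 × 0.001010 = 14.28 m³/day.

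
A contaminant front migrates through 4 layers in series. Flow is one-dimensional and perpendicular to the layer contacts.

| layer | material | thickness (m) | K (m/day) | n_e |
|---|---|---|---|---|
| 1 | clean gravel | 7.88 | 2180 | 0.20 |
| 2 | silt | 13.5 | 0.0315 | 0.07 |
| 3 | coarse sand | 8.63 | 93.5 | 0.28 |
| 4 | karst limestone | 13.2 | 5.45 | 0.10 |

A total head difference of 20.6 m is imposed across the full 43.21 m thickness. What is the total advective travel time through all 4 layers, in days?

131

With flow normal to the layers, continuity requires the same specific discharge q through every layer.
Σ(b_i/K_i) = 7.88/2180 + 13.5/0.0315 + 8.63/93.5 + 13.2/5.45 = 431.1 d.
q = Δh / Σ(b_i/K_i) = 20.6 / 431.1 = 0.04779 m/day.
In each layer the seepage velocity is v_i = q/n_i, so the layer transit time is t_i = b_i·n_i / q:
  layer 1 (clean gravel): t_1 = 7.88 × 0.20 / 0.04779 = 32.98 d
  layer 2 (silt): t_2 = 13.5 × 0.07 / 0.04779 = 19.78 d
  layer 3 (coarse sand): t_3 = 8.63 × 0.28 / 0.04779 = 50.57 d
  layer 4 (karst limestone): t_4 = 13.2 × 0.10 / 0.04779 = 27.62 d
Total t = Σ t_i = 130.9 days.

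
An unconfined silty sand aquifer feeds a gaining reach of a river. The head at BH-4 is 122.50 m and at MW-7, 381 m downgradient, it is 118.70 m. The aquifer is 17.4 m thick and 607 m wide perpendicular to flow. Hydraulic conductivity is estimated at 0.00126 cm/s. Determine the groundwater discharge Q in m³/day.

115

Convert K: 0.00126 cm/s × 864 = 1.089 m/day.
Cross-sectional area A = 607 × 17.4 = 10562 m².
Hydraulic gradient i = (122.50 − 118.70) / 381 = 3.8 / 381 = 0.009974.
Darcy's law: Q = K · A · i = 1.089 × 10562 × 0.009974 = 114.7 m³/day.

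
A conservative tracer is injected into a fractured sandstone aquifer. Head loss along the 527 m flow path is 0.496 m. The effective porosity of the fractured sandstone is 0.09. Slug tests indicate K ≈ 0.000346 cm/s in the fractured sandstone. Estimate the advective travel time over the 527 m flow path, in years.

Convert K: 0.000346 cm/s × 864 = 0.2989 m/day.
Hydraulic gradient i = Δh / L = 0.496 / 527 = 0.0009412.
Darcy flux q = K · i = 0.2989 × 0.0009412 = 0.0002814 m/day.
Seepage velocity v = q / n_e = 0.0002814 / 0.09 = 0.003126 m/day.
Travel time t = L / v = 527 / 0.003126 = 1.686e+05 days = 461.5 years.

462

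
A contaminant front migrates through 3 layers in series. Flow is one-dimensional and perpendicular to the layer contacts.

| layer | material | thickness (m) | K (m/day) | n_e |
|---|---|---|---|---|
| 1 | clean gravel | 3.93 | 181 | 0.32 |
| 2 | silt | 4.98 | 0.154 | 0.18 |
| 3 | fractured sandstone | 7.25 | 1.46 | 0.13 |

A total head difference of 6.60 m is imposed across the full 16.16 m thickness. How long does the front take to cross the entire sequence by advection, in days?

With flow normal to the layers, continuity requires the same specific discharge q through every layer.
Σ(b_i/K_i) = 3.93/181 + 4.98/0.154 + 7.25/1.46 = 37.33 d.
q = Δh / Σ(b_i/K_i) = 6.60 / 37.33 = 0.1768 m/day.
In each layer the seepage velocity is v_i = q/n_i, so the layer transit time is t_i = b_i·n_i / q:
  layer 1 (clean gravel): t_1 = 3.93 × 0.32 / 0.1768 = 7.112 d
  layer 2 (silt): t_2 = 4.98 × 0.18 / 0.1768 = 5.069 d
  layer 3 (fractured sandstone): t_3 = 7.25 × 0.13 / 0.1768 = 5.330 d
Total t = Σ t_i = 17.51 days.

17.5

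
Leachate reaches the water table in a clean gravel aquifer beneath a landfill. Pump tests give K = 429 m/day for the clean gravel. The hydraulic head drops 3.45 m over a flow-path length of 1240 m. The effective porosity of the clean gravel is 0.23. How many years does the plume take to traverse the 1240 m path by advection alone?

Hydraulic gradient i = Δh / L = 3.45 / 1240 = 0.002782.
Darcy flux q = K · i = 429.0 × 0.002782 = 1.194 m/day.
Seepage velocity v = q / n_e = 1.194 / 0.23 = 5.190 m/day.
Travel time t = L / v = 1240 / 5.190 = 238.9 days = 0.6542 years.

0.654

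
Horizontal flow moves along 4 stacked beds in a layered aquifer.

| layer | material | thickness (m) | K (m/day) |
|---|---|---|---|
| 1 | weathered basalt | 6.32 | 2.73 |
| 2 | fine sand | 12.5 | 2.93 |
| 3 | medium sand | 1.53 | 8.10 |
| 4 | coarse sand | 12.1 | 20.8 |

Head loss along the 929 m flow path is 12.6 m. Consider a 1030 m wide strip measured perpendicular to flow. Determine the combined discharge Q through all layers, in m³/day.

Flow is parallel to layering, so each bed carries its own Darcy discharge and the transmissivities add.
Σ(K_i·b_i) = 2.73×6.32 + 2.93×12.5 + 8.10×1.53 + 20.8×12.1 = 318.0 m²/day.
Hydraulic gradient i = Δh / L = 12.6 / 929 = 0.01356.
Q = Σ(K_i·b_i) · W · i = 318.0 × 1030 × 0.01356 = 4442 m³/day.

4440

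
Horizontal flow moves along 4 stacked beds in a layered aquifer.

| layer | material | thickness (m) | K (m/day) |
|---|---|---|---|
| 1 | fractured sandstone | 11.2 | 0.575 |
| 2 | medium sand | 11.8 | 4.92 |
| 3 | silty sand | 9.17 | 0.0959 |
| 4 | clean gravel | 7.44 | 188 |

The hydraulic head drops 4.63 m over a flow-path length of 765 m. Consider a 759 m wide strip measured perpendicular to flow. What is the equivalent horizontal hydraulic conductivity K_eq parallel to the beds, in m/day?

37.0

Flow is parallel to layering, so each bed carries its own Darcy discharge and the transmissivities add.
Σ(K_i·b_i) = 0.575×11.2 + 4.92×11.8 + 0.0959×9.17 + 188×7.44 = 1464 m²/day.
Total thickness b = 39.61 m, so K_eq = Σ(K_i·b_i)/b = 36.96 m/day.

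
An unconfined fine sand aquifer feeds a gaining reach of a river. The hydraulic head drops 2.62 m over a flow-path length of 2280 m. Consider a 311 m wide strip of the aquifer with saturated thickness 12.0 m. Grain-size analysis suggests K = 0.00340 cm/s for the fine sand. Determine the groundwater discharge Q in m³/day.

12.6

Convert K: 0.00340 cm/s × 864 = 2.938 m/day.
Cross-sectional area A = 311 × 12.0 = 3732 m².
Hydraulic gradient i = Δh / L = 2.62 / 2280 = 0.001149.
Darcy's law: Q = K · A · i = 2.938 × 3732 × 0.001149 = 12.60 m³/day.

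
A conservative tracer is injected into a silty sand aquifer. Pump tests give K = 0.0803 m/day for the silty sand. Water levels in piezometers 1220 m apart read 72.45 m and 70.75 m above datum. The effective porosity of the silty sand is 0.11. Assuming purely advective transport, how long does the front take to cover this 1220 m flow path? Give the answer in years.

3280

Hydraulic gradient i = (72.45 − 70.75) / 1220 = 1.7 / 1220 = 0.001393.
Darcy flux q = K · i = 0.08030 × 0.001393 = 0.0001119 m/day.
Seepage velocity v = q / n_e = 0.0001119 / 0.11 = 0.001017 m/day.
Travel time t = L / v = 1220 / 0.001017 = 1.199e+06 days = 3284 years.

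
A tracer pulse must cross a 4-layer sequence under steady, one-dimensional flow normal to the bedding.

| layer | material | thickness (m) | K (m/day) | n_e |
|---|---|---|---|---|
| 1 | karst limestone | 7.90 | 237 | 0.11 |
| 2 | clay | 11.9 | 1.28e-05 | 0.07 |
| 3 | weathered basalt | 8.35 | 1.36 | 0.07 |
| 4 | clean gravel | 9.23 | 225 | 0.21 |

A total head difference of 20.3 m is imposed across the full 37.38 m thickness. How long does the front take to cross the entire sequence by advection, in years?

530

With flow normal to the layers, continuity requires the same specific discharge q through every layer.
Σ(b_i/K_i) = 7.90/237 + 11.9/1.28e-05 + 8.35/1.36 + 9.23/225 = 9.297e+05 d.
q = Δh / Σ(b_i/K_i) = 20.3 / 9.297e+05 = 2.184e-05 m/day.
In each layer the seepage velocity is v_i = q/n_i, so the layer transit time is t_i = b_i·n_i / q:
  layer 1 (karst limestone): t_1 = 7.90 × 0.11 / 2.184e-05 = 39798 d
  layer 2 (clay): t_2 = 11.9 × 0.07 / 2.184e-05 = 38150 d
  layer 3 (weathered basalt): t_3 = 8.35 × 0.07 / 2.184e-05 = 26769 d
  layer 4 (clean gravel): t_4 = 9.23 × 0.21 / 2.184e-05 = 88770 d
Total t = Σ t_i = 1.935e+05 days = 529.7 years.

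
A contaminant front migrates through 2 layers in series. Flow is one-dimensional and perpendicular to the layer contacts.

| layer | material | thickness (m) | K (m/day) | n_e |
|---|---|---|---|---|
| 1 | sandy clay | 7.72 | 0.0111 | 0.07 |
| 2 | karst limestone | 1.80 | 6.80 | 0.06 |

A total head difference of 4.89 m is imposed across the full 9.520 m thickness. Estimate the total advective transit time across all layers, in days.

92.3

With flow normal to the layers, continuity requires the same specific discharge q through every layer.
Σ(b_i/K_i) = 7.72/0.0111 + 1.80/6.80 = 695.8 d.
q = Δh / Σ(b_i/K_i) = 4.89 / 695.8 = 0.007028 m/day.
In each layer the seepage velocity is v_i = q/n_i, so the layer transit time is t_i = b_i·n_i / q:
  layer 1 (sandy clay): t_1 = 7.72 × 0.07 / 0.007028 = 76.89 d
  layer 2 (karst limestone): t_2 = 1.80 × 0.06 / 0.007028 = 15.37 d
Total t = Σ t_i = 92.26 days.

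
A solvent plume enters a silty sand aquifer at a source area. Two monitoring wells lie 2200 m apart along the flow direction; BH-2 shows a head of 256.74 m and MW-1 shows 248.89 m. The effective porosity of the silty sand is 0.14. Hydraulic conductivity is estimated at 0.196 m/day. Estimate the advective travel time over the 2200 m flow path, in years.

Hydraulic gradient i = (256.74 − 248.89) / 2200 = 7.85 / 2200 = 0.003568.
Darcy flux q = K · i = 0.1960 × 0.003568 = 0.0006994 m/day.
Seepage velocity v = q / n_e = 0.0006994 / 0.14 = 0.004995 m/day.
Travel time t = L / v = 2200 / 0.004995 = 4.404e+05 days = 1206 years.

1210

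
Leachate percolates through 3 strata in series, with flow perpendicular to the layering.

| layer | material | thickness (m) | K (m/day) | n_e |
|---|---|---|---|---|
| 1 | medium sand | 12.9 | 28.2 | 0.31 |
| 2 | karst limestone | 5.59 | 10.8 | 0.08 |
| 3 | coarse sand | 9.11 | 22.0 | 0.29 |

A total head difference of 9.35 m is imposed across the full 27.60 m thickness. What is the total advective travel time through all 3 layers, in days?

1.05

With flow normal to the layers, continuity requires the same specific discharge q through every layer.
Σ(b_i/K_i) = 12.9/28.2 + 5.59/10.8 + 9.11/22.0 = 1.389 d.
q = Δh / Σ(b_i/K_i) = 9.35 / 1.389 = 6.731 m/day.
In each layer the seepage velocity is v_i = q/n_i, so the layer transit time is t_i = b_i·n_i / q:
  layer 1 (medium sand): t_1 = 12.9 × 0.31 / 6.731 = 0.5941 d
  layer 2 (karst limestone): t_2 = 5.59 × 0.08 / 6.731 = 0.06644 d
  layer 3 (coarse sand): t_3 = 9.11 × 0.29 / 6.731 = 0.3925 d
Total t = Σ t_i = 1.053 days.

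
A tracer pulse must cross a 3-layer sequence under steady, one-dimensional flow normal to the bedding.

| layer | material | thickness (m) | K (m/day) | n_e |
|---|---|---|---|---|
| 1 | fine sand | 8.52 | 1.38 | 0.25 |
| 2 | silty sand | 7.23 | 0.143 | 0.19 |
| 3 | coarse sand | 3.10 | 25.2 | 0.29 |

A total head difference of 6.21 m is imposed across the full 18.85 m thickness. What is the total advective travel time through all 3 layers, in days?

With flow normal to the layers, continuity requires the same specific discharge q through every layer.
Σ(b_i/K_i) = 8.52/1.38 + 7.23/0.143 + 3.10/25.2 = 56.86 d.
q = Δh / Σ(b_i/K_i) = 6.21 / 56.86 = 0.1092 m/day.
In each layer the seepage velocity is v_i = q/n_i, so the layer transit time is t_i = b_i·n_i / q:
  layer 1 (fine sand): t_1 = 8.52 × 0.25 / 0.1092 = 19.50 d
  layer 2 (silty sand): t_2 = 7.23 × 0.19 / 0.1092 = 12.58 d
  layer 3 (coarse sand): t_3 = 3.10 × 0.29 / 0.1092 = 8.231 d
Total t = Σ t_i = 40.31 days.

40.3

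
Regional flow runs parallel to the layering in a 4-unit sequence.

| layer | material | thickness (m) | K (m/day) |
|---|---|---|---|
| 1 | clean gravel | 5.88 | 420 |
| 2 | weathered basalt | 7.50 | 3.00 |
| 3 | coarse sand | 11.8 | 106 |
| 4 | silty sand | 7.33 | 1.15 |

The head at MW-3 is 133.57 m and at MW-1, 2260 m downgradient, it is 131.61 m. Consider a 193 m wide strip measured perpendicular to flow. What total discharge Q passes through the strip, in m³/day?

628

Flow is parallel to layering, so each bed carries its own Darcy discharge and the transmissivities add.
Σ(K_i·b_i) = 420×5.88 + 3.00×7.50 + 106×11.8 + 1.15×7.33 = 3751 m²/day.
Hydraulic gradient i = (133.57 − 131.61) / 2260 = 1.96 / 2260 = 0.0008673.
Q = Σ(K_i·b_i) · W · i = 3751 × 193 × 0.0008673 = 627.9 m³/day.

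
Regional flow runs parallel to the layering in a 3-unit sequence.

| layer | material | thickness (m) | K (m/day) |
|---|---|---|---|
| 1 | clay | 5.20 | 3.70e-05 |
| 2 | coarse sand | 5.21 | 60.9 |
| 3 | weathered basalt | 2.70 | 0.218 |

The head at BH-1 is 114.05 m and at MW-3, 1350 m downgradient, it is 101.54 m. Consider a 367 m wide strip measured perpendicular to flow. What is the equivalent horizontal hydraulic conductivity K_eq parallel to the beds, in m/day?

24.2

Flow is parallel to layering, so each bed carries its own Darcy discharge and the transmissivities add.
Σ(K_i·b_i) = 3.70e-05×5.20 + 60.9×5.21 + 0.218×2.70 = 317.9 m²/day.
Total thickness b = 13.11 m, so K_eq = Σ(K_i·b_i)/b = 24.25 m/day.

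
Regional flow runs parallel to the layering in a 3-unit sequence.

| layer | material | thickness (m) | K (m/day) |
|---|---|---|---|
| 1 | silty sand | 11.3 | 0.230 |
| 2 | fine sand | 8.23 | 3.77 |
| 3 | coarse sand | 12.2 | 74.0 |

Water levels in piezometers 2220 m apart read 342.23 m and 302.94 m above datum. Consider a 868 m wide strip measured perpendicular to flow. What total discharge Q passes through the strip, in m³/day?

14400

Flow is parallel to layering, so each bed carries its own Darcy discharge and the transmissivities add.
Σ(K_i·b_i) = 0.230×11.3 + 3.77×8.23 + 74.0×12.2 = 936.4 m²/day.
Hydraulic gradient i = (342.23 − 302.94) / 2220 = 39.29 / 2220 = 0.01770.
Q = Σ(K_i·b_i) · W · i = 936.4 × 868 × 0.01770 = 14385 m³/day.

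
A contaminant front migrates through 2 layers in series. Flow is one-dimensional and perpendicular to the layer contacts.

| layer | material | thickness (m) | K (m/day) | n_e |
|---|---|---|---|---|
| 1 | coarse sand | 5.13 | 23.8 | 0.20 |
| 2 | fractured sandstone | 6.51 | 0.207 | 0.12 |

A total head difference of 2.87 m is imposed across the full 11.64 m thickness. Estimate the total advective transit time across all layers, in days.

With flow normal to the layers, continuity requires the same specific discharge q through every layer.
Σ(b_i/K_i) = 5.13/23.8 + 6.51/0.207 = 31.66 d.
q = Δh / Σ(b_i/K_i) = 2.87 / 31.66 = 0.09064 m/day.
In each layer the seepage velocity is v_i = q/n_i, so the layer transit time is t_i = b_i·n_i / q:
  layer 1 (coarse sand): t_1 = 5.13 × 0.20 / 0.09064 = 11.32 d
  layer 2 (fractured sandstone): t_2 = 6.51 × 0.12 / 0.09064 = 8.619 d
Total t = Σ t_i = 19.94 days.

19.9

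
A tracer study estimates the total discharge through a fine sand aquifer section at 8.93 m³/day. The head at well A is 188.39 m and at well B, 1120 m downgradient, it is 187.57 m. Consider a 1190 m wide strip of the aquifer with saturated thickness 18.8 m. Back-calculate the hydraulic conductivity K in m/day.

Cross-sectional area A = 1190 × 18.8 = 22372 m².
Hydraulic gradient i = (188.39 − 187.57) / 1120 = 0.82 / 1120 = 0.0007321.
From Q = K·A·i, K = Q / (A·i) = 8.93 / (22372 × 0.0007321) = 0.5452 m/day.

0.545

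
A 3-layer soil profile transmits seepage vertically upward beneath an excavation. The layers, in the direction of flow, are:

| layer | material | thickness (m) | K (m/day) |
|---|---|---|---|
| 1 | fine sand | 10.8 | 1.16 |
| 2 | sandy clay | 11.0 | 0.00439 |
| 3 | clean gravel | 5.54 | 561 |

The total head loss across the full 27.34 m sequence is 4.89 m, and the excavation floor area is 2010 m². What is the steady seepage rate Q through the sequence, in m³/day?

Flow is perpendicular to layering, so the layers act in series and the equivalent K is the thickness-weighted harmonic mean.
Total thickness L = 10.8 + 11.0 + 5.54 = 27.34 m.
Σ(b_i/K_i) = 10.8/1.16 + 11.0/0.00439 + 5.54/561 = 2515 d.
K_eq = L / Σ(b_i/K_i) = 27.34 / 2515 = 0.01087 m/day.
Q = K_eq · A · (Δh/L) = 0.01087 × 2010 × (4.89/27.34) = 3.908 m³/day.

3.91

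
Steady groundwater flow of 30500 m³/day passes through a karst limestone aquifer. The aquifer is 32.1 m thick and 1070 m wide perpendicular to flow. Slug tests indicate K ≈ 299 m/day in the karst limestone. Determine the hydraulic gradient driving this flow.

Cross-sectional area A = 1070 × 32.1 = 34347 m².
From Q = K·A·i, i = Q / (K·A) = 30500 / (299.0 × 34347) = 0.002970.

0.00297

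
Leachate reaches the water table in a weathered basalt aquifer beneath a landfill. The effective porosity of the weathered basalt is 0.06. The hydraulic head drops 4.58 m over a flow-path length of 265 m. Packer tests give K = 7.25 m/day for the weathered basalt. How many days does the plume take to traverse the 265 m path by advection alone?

Hydraulic gradient i = Δh / L = 4.58 / 265 = 0.01728.
Darcy flux q = K · i = 7.250 × 0.01728 = 0.1253 m/day.
Seepage velocity v = q / n_e = 0.1253 / 0.06 = 2.088 m/day.
Travel time t = L / v = 265 / 2.088 = 126.9 days.

127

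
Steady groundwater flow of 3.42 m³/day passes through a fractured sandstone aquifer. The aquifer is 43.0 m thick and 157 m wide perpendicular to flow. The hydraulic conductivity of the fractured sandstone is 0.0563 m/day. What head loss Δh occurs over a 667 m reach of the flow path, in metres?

6.00

Cross-sectional area A = 157 × 43.0 = 6751 m².
From Q = K·A·i, i = Q / (K·A) = 3.42 / (0.05630 × 6751) = 0.008998.
Head loss Δh = i · L = 0.008998 × 667 = 6.002 m.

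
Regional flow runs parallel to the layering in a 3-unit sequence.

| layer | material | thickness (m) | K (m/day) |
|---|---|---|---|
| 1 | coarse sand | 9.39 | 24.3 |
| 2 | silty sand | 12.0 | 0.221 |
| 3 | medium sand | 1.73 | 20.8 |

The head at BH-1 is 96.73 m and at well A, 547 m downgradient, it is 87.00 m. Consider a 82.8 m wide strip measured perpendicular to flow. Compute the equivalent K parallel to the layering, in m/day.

Flow is parallel to layering, so each bed carries its own Darcy discharge and the transmissivities add.
Σ(K_i·b_i) = 24.3×9.39 + 0.221×12.0 + 20.8×1.73 = 266.8 m²/day.
Total thickness b = 23.12 m, so K_eq = Σ(K_i·b_i)/b = 11.54 m/day.

11.5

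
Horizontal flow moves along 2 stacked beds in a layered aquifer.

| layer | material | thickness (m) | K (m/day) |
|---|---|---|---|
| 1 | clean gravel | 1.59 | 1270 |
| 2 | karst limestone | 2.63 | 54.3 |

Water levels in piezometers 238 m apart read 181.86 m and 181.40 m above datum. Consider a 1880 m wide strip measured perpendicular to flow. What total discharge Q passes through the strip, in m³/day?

7860

Flow is parallel to layering, so each bed carries its own Darcy discharge and the transmissivities add.
Σ(K_i·b_i) = 1270×1.59 + 54.3×2.63 = 2162 m²/day.
Hydraulic gradient i = (181.86 − 181.40) / 238 = 0.46 / 238 = 0.001933.
Q = Σ(K_i·b_i) · W · i = 2162 × 1880 × 0.001933 = 7856 m³/day.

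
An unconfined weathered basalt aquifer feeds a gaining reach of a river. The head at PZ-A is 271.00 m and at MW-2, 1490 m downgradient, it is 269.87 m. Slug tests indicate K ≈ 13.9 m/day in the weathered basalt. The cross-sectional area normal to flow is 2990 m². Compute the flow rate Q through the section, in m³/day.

Hydraulic gradient i = (271.00 − 269.87) / 1490 = 1.13 / 1490 = 0.0007584.
Darcy's law: Q = K · A · i = 13.90 × 2990 × 0.0007584 = 31.52 m³/day.

31.5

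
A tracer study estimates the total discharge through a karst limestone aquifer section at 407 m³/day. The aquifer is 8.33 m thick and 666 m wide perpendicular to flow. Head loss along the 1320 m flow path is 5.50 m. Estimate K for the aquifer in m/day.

17.6

Cross-sectional area A = 666 × 8.33 = 5548 m².
Hydraulic gradient i = Δh / L = 5.50 / 1320 = 0.004167.
From Q = K·A·i, K = Q / (A·i) = 407 / (5548 × 0.004167) = 17.61 m/day.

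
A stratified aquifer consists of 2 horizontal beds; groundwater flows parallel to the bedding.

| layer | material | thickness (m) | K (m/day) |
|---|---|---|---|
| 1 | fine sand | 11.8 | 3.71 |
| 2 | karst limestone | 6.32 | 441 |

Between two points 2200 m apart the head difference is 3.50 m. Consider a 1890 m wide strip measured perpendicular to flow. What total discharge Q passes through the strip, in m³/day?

Flow is parallel to layering, so each bed carries its own Darcy discharge and the transmissivities add.
Σ(K_i·b_i) = 3.71×11.8 + 441×6.32 = 2831 m²/day.
Hydraulic gradient i = Δh / L = 3.50 / 2200 = 0.001591.
Q = Σ(K_i·b_i) · W · i = 2831 × 1890 × 0.001591 = 8512 m³/day.

8510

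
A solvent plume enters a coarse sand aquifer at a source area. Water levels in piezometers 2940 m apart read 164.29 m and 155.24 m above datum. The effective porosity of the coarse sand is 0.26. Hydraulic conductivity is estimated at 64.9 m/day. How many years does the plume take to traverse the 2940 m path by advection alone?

10.5

Hydraulic gradient i = (164.29 − 155.24) / 2940 = 9.05 / 2940 = 0.003078.
Darcy flux q = K · i = 64.90 × 0.003078 = 0.1998 m/day.
Seepage velocity v = q / n_e = 0.1998 / 0.26 = 0.7684 m/day.
Travel time t = L / v = 2940 / 0.7684 = 3826 days = 10.48 years.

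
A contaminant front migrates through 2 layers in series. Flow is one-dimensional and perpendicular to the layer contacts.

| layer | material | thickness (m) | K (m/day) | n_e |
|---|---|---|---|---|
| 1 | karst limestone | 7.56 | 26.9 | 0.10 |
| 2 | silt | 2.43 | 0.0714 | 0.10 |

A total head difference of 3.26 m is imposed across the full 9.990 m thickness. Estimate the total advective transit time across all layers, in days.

With flow normal to the layers, continuity requires the same specific discharge q through every layer.
Σ(b_i/K_i) = 7.56/26.9 + 2.43/0.0714 = 34.31 d.
q = Δh / Σ(b_i/K_i) = 3.26 / 34.31 = 0.09500 m/day.
In each layer the seepage velocity is v_i = q/n_i, so the layer transit time is t_i = b_i·n_i / q:
  layer 1 (karst limestone): t_1 = 7.56 × 0.10 / 0.09500 = 7.958 d
  layer 2 (silt): t_2 = 2.43 × 0.10 / 0.09500 = 2.558 d
Total t = Σ t_i = 10.52 days.

10.5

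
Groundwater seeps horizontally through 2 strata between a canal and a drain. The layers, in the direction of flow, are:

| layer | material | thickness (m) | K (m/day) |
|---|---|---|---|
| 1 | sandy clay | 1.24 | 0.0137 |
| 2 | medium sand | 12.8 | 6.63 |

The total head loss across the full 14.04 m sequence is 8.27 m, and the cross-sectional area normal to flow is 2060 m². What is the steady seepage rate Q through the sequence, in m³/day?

184

Flow is perpendicular to layering, so the layers act in series and the equivalent K is the thickness-weighted harmonic mean.
Total thickness L = 1.24 + 12.8 = 14.04 m.
Σ(b_i/K_i) = 1.24/0.0137 + 12.8/6.63 = 92.44 d.
K_eq = L / Σ(b_i/K_i) = 14.04 / 92.44 = 0.1519 m/day.
Q = K_eq · A · (Δh/L) = 0.1519 × 2060 × (8.27/14.04) = 184.3 m³/day.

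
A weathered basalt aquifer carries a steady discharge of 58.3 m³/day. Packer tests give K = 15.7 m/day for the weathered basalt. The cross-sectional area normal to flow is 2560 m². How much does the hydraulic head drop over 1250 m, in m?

From Q = K·A·i, i = Q / (K·A) = 58.3 / (15.70 × 2560) = 0.001451.
Head loss Δh = i · L = 0.001451 × 1250 = 1.813 m.

1.81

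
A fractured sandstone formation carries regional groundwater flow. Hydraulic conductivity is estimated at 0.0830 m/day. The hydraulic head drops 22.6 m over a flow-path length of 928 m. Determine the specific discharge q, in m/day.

0.00202

Hydraulic gradient i = Δh / L = 22.6 / 928 = 0.02435.
Specific discharge q = K · i = 0.08300 × 0.02435 = 0.002021 m/day.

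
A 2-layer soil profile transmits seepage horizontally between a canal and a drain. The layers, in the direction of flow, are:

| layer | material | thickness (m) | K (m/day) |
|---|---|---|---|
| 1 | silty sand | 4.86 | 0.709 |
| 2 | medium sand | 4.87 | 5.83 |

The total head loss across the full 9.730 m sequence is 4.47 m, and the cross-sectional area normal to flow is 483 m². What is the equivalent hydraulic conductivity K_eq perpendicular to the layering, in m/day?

1.27

Flow is perpendicular to layering, so the layers act in series and the equivalent K is the thickness-weighted harmonic mean.
Total thickness L = 4.86 + 4.87 = 9.730 m.
Σ(b_i/K_i) = 4.86/0.709 + 4.87/5.83 = 7.690 d.
K_eq = L / Σ(b_i/K_i) = 9.730 / 7.690 = 1.265 m/day.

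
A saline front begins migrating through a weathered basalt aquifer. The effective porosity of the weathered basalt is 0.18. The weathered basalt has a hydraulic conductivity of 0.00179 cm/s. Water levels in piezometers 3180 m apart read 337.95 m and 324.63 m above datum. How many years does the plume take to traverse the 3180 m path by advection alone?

Convert K: 0.00179 cm/s × 864 = 1.547 m/day.
Hydraulic gradient i = (337.95 − 324.63) / 3180 = 13.32 / 3180 = 0.004189.
Darcy flux q = K · i = 1.547 × 0.004189 = 0.006478 m/day.
Seepage velocity v = q / n_e = 0.006478 / 0.18 = 0.03599 m/day.
Travel time t = L / v = 3180 / 0.03599 = 88360 days = 241.9 years.

242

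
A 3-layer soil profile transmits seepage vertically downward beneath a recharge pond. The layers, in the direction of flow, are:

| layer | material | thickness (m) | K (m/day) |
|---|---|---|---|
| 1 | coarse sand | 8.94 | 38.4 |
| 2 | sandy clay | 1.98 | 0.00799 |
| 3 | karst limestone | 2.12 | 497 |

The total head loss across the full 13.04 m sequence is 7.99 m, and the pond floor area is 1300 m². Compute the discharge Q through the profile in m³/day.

Flow is perpendicular to layering, so the layers act in series and the equivalent K is the thickness-weighted harmonic mean.
Total thickness L = 8.94 + 1.98 + 2.12 = 13.04 m.
Σ(b_i/K_i) = 8.94/38.4 + 1.98/0.00799 + 2.12/497 = 248.0 d.
K_eq = L / Σ(b_i/K_i) = 13.04 / 248.0 = 0.05257 m/day.
Q = K_eq · A · (Δh/L) = 0.05257 × 1300 × (7.99/13.04) = 41.88 m³/day.

41.9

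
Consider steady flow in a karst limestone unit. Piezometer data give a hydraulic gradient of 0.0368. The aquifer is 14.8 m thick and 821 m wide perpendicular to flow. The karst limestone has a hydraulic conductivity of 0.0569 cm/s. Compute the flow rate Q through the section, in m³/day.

Convert K: 0.0569 cm/s × 864 = 49.16 m/day.
Cross-sectional area A = 821 × 14.8 = 12151 m².
Hydraulic gradient i = 0.0368.
Darcy's law: Q = K · A · i = 49.16 × 12151 × 0.03680 = 21983 m³/day.

22000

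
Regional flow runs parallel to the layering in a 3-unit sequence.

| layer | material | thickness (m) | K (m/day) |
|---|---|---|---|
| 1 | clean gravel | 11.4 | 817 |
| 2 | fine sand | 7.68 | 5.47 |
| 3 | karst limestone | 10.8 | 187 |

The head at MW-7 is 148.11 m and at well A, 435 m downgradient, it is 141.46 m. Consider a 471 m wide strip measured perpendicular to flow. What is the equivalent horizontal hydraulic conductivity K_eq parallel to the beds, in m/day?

Flow is parallel to layering, so each bed carries its own Darcy discharge and the transmissivities add.
Σ(K_i·b_i) = 817×11.4 + 5.47×7.68 + 187×10.8 = 11375 m²/day.
Total thickness b = 29.88 m, so K_eq = Σ(K_i·b_i)/b = 380.7 m/day.

381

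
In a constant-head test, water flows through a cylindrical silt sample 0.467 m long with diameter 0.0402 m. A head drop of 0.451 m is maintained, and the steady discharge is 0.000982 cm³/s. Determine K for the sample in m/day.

Cross-sectional area A = π·(d/2)² = π × (0.0402/2)² = 0.001269 m².
Convert discharge: 0.000982 cm³/s = 9.820e-10 m³/s.
Darcy's law rearranged: K = Q·L / (A·Δh) = 9.820e-10 × 0.467 / (0.001269 × 0.451) = 8.011e-07 m/s = 0.06922 m/day.

0.0692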